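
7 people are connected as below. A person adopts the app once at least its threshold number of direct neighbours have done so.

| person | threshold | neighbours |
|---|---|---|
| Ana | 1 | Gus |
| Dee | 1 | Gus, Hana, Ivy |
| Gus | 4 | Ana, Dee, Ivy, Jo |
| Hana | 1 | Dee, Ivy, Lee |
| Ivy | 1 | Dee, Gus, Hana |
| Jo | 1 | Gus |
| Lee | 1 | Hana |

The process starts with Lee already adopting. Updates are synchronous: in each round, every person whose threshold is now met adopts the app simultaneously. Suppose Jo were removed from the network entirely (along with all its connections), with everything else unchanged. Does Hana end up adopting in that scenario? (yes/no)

With Jo removed:
Round 1 — Lee adopts the app (initial).
Round 2 — checking thresholds:
  Hana: 1 of 3 neighbours ≥ 1, adopts the app.
Round 3 — checking thresholds:
  Dee: 1 of 3 neighbours ≥ 1, adopts the app.
  Ivy: 1 of 3 neighbours ≥ 1, adopts the app.
Round 4 — no new adoptions; cascade stops.

yes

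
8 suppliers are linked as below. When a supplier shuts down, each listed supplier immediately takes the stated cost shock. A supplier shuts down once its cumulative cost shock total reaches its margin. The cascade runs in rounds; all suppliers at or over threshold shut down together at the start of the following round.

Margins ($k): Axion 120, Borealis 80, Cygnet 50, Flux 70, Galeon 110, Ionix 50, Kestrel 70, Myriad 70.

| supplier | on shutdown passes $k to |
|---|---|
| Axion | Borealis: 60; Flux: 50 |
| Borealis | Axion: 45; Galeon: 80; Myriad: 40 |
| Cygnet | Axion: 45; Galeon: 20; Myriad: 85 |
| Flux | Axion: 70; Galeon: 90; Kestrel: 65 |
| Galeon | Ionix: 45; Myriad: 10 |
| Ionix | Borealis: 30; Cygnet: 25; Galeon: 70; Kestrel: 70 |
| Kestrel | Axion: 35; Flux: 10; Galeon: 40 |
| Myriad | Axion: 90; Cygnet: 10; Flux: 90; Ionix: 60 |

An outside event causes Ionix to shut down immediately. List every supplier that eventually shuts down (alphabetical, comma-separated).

Round 1 — Ionix shuts down (initial).
  Borealis: +30 → 30 < 80
  Cygnet: +25 → 25 < 50
  Galeon: +70 → 70 < 110
  Kestrel: +70 → 70 ≥ 70
Round 2 — Kestrel shuts down.
  Axion: +35 → 35 < 120
  Flux: +10 → 10 < 70
  Galeon: +40 → 110 ≥ 110
Round 3 — Galeon shuts down.
  Myriad: +10 → 10 < 70
No further shutdowns.

Galeon, Ionix, Kestrel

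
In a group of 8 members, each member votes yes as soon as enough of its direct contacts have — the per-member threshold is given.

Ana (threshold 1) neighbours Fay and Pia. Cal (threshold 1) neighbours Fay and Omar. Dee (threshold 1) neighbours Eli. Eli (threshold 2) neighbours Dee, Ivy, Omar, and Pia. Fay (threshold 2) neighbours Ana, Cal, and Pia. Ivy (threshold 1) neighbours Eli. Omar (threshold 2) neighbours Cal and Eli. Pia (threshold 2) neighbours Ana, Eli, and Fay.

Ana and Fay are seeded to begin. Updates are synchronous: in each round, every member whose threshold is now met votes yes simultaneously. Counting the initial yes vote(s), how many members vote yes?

Round 1 — Ana, Fay vote yes (initial).
Round 2 — checking thresholds:
  Cal: 1 of 2 neighbours ≥ 1, votes yes.
  Pia: 2 of 3 neighbours ≥ 2, votes yes.
Round 3 — no new yes votes; cascade stops.

4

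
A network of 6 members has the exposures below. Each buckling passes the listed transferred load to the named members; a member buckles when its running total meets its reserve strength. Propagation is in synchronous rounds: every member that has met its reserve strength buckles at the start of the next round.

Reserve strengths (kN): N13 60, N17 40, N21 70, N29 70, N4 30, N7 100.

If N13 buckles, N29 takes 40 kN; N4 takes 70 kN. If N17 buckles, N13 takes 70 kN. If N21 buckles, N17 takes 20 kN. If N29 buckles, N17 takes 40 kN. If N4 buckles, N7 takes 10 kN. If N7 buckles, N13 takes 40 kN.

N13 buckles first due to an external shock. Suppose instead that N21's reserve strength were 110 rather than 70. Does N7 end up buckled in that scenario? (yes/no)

With N21's reserve strength at 110:
Round 1 — N13 buckles (initial).
  N29: +40 → 40 < 70
  N4: +70 → 70 ≥ 30
Round 2 — N4 buckles.
  N7: +10 → 10 < 100
No further bucklings.

no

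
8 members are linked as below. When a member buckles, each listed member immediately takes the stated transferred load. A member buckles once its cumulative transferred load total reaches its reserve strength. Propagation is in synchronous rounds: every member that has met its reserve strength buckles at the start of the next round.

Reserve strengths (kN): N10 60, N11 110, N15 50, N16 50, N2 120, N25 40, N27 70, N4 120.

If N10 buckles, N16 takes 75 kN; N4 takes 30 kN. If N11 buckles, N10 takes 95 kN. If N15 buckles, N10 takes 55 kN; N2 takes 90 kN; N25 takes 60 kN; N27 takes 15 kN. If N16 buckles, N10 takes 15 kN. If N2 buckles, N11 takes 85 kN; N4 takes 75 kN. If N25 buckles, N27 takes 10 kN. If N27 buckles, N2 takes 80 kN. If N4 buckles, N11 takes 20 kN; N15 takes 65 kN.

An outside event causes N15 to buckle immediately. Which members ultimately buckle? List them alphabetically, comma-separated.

N15, N25

Round 1 — N15 buckles (initial).
  N10: +55 → 55 < 60
  N2: +90 → 90 < 120
  N25: +60 → 60 ≥ 40
  N27: +15 → 15 < 70
Round 2 — N25 buckles.
  N27: +10 → 25 < 70
No further bucklings.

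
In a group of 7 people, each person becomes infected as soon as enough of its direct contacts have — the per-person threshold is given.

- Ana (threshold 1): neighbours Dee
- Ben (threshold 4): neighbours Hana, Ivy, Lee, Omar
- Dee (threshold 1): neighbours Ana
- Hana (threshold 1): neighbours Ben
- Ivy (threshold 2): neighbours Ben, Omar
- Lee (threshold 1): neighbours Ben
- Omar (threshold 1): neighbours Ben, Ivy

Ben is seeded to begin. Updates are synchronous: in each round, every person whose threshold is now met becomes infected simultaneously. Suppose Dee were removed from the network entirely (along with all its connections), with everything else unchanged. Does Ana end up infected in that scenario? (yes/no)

no

With Dee removed:
Round 1 — Ben becomes infected (initial).
Round 2 — checking thresholds:
  Hana: 1 of 1 neighbours ≥ 1, becomes infected.
  Ivy: 1 of 2 neighbours < 2, not yet.
  Lee: 1 of 1 neighbours ≥ 1, becomes infected.
  Omar: 1 of 2 neighbours ≥ 1, becomes infected.
Round 3 — checking thresholds:
  Ivy: 2 of 2 neighbours ≥ 2, becomes infected.
Round 4 — no new infections; cascade stops.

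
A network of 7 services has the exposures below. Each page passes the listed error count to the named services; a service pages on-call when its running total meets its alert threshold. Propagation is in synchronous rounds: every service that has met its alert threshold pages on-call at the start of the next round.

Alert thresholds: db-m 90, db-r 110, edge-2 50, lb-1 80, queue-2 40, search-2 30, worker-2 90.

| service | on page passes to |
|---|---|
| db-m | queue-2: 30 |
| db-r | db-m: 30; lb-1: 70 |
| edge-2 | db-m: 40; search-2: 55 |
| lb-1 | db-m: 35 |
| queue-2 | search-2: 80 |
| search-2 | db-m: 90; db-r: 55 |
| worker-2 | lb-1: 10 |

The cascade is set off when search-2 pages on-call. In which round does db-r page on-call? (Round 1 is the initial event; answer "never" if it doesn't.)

Round 1 — search-2 pages on-call (initial).
  db-m: +90 → 90 ≥ 90
  db-r: +55 → 55 < 110
Round 2 — db-m pages on-call.
  queue-2: +30 → 30 < 40
No further pages.

never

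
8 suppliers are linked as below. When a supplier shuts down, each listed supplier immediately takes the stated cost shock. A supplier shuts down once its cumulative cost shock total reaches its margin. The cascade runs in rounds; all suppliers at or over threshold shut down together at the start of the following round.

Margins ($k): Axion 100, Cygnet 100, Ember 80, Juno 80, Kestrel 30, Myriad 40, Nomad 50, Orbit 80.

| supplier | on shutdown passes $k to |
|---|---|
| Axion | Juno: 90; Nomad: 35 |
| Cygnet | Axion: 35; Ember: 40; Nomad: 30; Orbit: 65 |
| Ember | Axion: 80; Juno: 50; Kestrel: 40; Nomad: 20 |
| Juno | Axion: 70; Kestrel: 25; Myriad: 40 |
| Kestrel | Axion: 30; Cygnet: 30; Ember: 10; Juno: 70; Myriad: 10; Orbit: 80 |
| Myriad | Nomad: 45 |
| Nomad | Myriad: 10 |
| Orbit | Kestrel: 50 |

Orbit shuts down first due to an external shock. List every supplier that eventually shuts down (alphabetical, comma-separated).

Round 1 — Orbit shuts down (initial).
  Kestrel: +50 → 50 ≥ 30
Round 2 — Kestrel shuts down.
  Axion: +30 → 30 < 100
  Cygnet: +30 → 30 < 100
  Ember: +10 → 10 < 80
  Juno: +70 → 70 < 80
  Myriad: +10 → 10 < 40
No further shutdowns.

Kestrel, Orbit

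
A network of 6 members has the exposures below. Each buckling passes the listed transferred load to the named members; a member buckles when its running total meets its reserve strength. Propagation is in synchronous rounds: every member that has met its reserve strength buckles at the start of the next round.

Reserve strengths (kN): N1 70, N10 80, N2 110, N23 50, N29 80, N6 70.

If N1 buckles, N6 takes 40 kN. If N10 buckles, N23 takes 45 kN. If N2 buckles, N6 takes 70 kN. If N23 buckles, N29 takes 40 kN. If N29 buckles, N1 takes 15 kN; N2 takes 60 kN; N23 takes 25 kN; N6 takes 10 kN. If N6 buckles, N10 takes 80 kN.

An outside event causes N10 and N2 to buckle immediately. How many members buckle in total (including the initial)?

3

Round 1 — N10, N2 buckle (initial).
  N23: +45 → 45 < 50
  N6: +70 → 70 ≥ 70
Round 2 — N6 buckles.
No further bucklings.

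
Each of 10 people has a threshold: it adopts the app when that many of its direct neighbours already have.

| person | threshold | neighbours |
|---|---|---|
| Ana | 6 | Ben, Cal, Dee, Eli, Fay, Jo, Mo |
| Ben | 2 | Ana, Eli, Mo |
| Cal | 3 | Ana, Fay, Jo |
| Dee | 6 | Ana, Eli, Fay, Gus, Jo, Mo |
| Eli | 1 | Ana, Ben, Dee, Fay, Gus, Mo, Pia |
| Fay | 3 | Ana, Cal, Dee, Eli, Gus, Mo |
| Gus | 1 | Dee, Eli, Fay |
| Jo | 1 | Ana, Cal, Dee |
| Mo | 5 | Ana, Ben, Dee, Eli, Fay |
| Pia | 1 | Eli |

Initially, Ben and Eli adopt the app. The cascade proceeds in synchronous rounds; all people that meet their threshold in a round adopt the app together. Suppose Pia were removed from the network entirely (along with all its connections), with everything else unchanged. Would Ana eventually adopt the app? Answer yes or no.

With Pia removed:
Round 1 — Ben, Eli adopt the app (initial).
Round 2 — checking thresholds:
  Ana: 2 of 7 neighbours < 6, not yet.
  Dee: 1 of 6 neighbours < 6, not yet.
  Fay: 1 of 6 neighbours < 3, not yet.
  Gus: 1 of 3 neighbours ≥ 1, adopts the app.
  Mo: 2 of 5 neighbours < 5, not yet.
Round 3 — no new adoptions; cascade stops.

no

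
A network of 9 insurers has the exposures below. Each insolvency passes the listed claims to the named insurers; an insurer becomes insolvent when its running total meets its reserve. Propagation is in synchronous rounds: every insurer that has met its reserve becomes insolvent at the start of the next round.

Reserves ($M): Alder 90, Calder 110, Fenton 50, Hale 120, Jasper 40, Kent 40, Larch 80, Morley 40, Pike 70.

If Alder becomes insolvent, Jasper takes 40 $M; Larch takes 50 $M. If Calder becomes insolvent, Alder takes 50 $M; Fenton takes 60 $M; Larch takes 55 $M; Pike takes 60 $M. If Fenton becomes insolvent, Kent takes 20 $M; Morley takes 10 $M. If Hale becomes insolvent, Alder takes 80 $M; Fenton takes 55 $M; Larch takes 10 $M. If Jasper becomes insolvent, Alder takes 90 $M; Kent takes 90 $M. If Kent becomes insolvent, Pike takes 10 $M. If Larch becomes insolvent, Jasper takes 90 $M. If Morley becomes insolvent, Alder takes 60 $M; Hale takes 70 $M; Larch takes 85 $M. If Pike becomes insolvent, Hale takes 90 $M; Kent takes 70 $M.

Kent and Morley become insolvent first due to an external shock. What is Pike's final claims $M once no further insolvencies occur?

Round 1 — Kent, Morley become insolvent (initial).
  Alder: +60 → 60 < 90
  Hale: +70 → 70 < 120
  Larch: +85 → 85 ≥ 80
  Pike: +10 → 10 < 70
Round 2 — Larch becomes insolvent.
  Jasper: +90 → 90 ≥ 40
Round 3 — Jasper becomes insolvent.
  Alder: +90 → 150 ≥ 90
Round 4 — Alder becomes insolvent.
No further insolvencies.

10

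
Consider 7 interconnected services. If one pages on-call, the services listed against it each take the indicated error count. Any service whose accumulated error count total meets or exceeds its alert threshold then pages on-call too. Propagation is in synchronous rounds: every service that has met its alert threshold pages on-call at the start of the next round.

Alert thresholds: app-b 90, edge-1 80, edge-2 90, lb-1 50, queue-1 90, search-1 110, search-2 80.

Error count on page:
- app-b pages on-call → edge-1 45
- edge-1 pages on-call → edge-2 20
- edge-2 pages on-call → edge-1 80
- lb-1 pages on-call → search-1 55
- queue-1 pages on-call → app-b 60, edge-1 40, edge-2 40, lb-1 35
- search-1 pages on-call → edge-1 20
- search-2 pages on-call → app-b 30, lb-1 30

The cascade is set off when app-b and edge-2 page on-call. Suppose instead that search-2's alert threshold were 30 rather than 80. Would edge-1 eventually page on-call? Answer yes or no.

yes

With search-2's alert threshold at 30:
Round 1 — app-b, edge-2 page on-call (initial).
  edge-1: +45+80 → 125 ≥ 80
Round 2 — edge-1 pages on-call.
No further pages.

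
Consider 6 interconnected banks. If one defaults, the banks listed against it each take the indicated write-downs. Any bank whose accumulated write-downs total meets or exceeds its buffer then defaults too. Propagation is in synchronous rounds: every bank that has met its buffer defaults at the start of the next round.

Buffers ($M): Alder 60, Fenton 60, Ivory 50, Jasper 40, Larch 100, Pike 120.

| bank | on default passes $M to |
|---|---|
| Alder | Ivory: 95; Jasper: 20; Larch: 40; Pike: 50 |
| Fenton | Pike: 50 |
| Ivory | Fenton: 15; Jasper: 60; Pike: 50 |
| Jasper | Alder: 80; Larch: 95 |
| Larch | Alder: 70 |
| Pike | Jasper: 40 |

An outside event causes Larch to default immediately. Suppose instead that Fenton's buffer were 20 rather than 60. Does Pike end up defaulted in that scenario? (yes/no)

no

With Fenton's buffer at 20:
Round 1 — Larch defaults (initial).
  Alder: +70 → 70 ≥ 60
Round 2 — Alder defaults.
  Ivory: +95 → 95 ≥ 50
  Jasper: +20 → 20 < 40
  Pike: +50 → 50 < 120
Round 3 — Ivory defaults.
  Fenton: +15 → 15 < 20
  Jasper: +60 → 80 ≥ 40
  Pike: +50 → 100 < 120
Round 4 — Jasper defaults.
No further defaults.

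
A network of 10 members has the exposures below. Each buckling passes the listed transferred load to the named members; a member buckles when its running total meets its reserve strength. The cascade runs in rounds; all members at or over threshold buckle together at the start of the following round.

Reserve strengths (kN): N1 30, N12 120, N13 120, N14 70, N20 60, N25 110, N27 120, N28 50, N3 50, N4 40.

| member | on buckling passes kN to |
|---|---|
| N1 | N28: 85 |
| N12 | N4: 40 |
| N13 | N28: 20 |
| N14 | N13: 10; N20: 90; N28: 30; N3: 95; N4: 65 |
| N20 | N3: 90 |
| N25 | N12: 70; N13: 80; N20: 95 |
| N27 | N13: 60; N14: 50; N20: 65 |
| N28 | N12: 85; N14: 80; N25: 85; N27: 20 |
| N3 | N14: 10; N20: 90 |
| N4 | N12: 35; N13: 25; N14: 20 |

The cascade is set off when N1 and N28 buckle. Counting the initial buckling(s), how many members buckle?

Round 1 — N1, N28 buckle (initial).
  N12: +85 → 85 < 120
  N14: +80 → 80 ≥ 70
  N25: +85 → 85 < 110
  N27: +20 → 20 < 120
Round 2 — N14 buckles.
  N13: +10 → 10 < 120
  N20: +90 → 90 ≥ 60
  N3: +95 → 95 ≥ 50
  N4: +65 → 65 ≥ 40
Round 3 — N20, N3, N4 buckle.
  N12: +35 → 120 ≥ 120
  N13: +25 → 35 < 120
Round 4 — N12 buckles.
No further bucklings.

7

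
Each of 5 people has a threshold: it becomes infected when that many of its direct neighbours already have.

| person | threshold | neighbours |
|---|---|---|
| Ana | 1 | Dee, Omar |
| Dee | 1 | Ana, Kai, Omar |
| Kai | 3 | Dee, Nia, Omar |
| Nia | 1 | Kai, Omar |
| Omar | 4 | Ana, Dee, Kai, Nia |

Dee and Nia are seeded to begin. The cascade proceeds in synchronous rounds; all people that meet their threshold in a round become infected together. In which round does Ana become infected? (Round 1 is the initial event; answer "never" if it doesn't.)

Round 1 — Dee, Nia become infected (initial).
Round 2 — checking thresholds:
  Ana: 1 of 2 neighbours ≥ 1, becomes infected.
  Kai: 2 of 3 neighbours < 3, below threshold.
  Omar: 2 of 4 neighbours < 4, below threshold.
Round 3 — no new infections; cascade stops.

2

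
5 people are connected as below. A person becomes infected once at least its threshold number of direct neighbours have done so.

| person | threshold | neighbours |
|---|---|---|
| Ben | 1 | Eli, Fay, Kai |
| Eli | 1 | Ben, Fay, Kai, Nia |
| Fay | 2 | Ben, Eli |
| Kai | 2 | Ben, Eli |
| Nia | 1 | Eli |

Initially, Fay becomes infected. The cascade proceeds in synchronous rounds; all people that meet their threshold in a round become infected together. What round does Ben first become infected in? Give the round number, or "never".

Round 1 — Fay becomes infected (initial).
Round 2 — checking thresholds:
  Ben: 1 of 3 neighbours ≥ 1, becomes infected.
  Eli: 1 of 4 neighbours ≥ 1, becomes infected.
Round 3 — checking thresholds:
  Kai: 2 of 2 neighbours ≥ 2, becomes infected.
  Nia: 1 of 1 neighbours ≥ 1, becomes infected.
Round 4 — no new infections; cascade stops.

2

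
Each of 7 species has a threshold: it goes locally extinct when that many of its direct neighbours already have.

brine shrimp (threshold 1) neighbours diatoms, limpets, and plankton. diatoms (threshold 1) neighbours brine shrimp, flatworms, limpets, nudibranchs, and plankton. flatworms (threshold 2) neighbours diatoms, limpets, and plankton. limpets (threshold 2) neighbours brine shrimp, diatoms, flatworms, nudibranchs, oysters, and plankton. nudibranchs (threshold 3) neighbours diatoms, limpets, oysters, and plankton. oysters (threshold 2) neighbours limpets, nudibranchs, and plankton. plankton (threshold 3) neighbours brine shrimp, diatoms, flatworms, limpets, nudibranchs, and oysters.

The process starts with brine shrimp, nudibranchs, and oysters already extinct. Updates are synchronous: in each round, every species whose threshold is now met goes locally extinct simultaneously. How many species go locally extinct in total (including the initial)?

7

Round 1 — brine shrimp, nudibranchs, oysters go locally extinct (initial).
Round 2 — checking thresholds:
  diatoms: 2 of 5 neighbours ≥ 1, goes locally extinct.
  limpets: 3 of 6 neighbours ≥ 2, goes locally extinct.
  plankton: 3 of 6 neighbours ≥ 3, goes locally extinct.
Round 3 — checking thresholds:
  flatworms: 3 of 3 neighbours ≥ 2, goes locally extinct.
Round 4 — no new extinctions; cascade stops.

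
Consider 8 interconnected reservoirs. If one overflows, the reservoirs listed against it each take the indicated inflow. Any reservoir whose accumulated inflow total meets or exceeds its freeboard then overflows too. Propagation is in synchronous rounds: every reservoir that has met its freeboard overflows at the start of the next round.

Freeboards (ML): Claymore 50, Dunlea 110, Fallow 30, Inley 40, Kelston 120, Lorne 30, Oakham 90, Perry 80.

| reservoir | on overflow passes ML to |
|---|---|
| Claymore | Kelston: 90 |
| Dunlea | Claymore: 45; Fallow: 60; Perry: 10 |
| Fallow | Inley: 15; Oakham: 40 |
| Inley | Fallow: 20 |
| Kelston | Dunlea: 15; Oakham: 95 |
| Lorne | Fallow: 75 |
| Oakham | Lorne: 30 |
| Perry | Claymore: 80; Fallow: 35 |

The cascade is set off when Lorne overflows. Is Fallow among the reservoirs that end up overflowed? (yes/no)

yes

Round 1 — Lorne overflows (initial).
  Fallow: +75 → 75 ≥ 30
Round 2 — Fallow overflows.
  Inley: +15 → 15 < 40
  Oakham: +40 → 40 < 90
No further overflows.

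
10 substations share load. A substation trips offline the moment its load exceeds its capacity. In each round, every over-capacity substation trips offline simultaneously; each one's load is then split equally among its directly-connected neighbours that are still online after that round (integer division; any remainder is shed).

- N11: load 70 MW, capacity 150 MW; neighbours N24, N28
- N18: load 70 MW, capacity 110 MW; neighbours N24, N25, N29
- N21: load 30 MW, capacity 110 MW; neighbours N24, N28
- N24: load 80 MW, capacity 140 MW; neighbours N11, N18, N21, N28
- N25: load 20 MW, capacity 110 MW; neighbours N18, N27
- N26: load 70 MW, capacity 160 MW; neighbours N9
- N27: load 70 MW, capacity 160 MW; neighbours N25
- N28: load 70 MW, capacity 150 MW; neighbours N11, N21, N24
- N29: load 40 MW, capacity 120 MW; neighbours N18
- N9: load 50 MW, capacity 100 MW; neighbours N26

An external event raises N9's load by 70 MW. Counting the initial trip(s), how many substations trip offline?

2

Round 1 — N9 at 120 > 100. N9 trips offline.
  N9 sheds 120 MW to N26: 120 each.
    N26: 70+120 = 190 > 160
Round 2 — N26 trips offline.
  N26 sheds 190 MW: no online neighbours, lost.
No further trips.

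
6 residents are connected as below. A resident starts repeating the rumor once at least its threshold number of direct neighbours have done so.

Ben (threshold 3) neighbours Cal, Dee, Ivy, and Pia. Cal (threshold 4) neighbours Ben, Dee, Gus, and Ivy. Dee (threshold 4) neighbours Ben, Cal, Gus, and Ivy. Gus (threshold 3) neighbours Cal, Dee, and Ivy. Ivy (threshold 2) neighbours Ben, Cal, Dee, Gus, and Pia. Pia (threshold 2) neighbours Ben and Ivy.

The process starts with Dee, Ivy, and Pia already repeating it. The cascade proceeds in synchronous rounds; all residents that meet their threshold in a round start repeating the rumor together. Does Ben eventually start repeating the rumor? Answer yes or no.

Round 1 — Dee, Ivy, Pia start repeating the rumor (initial).
Round 2 — checking thresholds:
  Ben: 3 of 4 neighbours ≥ 3, starts repeating the rumor.
  Cal: 2 of 4 neighbours < 4, holds.
  Gus: 2 of 3 neighbours < 3, holds.
Round 3 — no new spreads; cascade stops.

yes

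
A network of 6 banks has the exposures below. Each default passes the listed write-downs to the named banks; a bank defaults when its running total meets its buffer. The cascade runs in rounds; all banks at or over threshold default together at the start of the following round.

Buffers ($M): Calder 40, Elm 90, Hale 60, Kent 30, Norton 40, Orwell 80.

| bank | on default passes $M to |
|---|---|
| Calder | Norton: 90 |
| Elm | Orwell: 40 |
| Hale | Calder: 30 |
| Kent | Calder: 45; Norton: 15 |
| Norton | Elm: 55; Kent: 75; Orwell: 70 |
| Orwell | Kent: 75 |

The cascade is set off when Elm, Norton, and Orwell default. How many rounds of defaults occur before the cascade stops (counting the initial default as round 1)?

Round 1 — Elm, Norton, Orwell default (initial).
  Kent: +75+75 → 150 ≥ 30
Round 2 — Kent defaults.
  Calder: +45 → 45 ≥ 40
Round 3 — Calder defaults.
No further defaults.

3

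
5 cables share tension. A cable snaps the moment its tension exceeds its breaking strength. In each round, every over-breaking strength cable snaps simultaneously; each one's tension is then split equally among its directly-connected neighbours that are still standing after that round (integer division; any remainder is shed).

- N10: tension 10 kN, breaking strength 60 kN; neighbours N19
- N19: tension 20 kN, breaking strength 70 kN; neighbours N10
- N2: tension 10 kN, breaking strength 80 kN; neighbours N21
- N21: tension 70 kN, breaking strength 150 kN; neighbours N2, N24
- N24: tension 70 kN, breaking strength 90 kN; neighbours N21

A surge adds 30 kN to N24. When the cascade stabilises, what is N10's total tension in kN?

Round 1 — N24 at 100 > 90. N24 snaps.
  N24 sheds 100 kN to N21: 100 each.
    N21: 70+100 = 170 > 150
Round 2 — N21 snaps.
  N21 sheds 170 kN to N2: 170 each.
    N2: 10+170 = 180 > 80
Round 3 — N2 snaps.
  N2 sheds 180 kN: no online neighbours, lost.
No further breaks.

10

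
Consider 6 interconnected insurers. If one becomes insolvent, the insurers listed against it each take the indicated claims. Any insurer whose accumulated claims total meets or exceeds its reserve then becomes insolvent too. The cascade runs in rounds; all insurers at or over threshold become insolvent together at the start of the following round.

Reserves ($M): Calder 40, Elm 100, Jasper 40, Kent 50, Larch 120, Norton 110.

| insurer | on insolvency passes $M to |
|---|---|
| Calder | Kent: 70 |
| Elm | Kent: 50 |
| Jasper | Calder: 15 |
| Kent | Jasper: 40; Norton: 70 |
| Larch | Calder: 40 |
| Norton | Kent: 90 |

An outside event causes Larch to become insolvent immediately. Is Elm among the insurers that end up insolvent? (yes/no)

no

Round 1 — Larch becomes insolvent (initial).
  Calder: +40 → 40 ≥ 40
Round 2 — Calder becomes insolvent.
  Kent: +70 → 70 ≥ 50
Round 3 — Kent becomes insolvent.
  Jasper: +40 → 40 ≥ 40
  Norton: +70 → 70 < 110
Round 4 — Jasper becomes insolvent.
No further insolvencies.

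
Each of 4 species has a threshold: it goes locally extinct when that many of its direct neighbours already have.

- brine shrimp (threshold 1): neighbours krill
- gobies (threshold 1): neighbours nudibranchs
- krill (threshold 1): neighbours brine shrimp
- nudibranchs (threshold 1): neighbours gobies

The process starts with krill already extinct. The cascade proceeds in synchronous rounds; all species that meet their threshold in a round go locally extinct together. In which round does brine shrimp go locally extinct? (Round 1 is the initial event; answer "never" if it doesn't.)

Round 1 — krill goes locally extinct (initial).
Round 2 — checking thresholds:
  brine shrimp: 1 of 1 neighbours ≥ 1, goes locally extinct.
Round 3 — no new extinctions; cascade stops.

2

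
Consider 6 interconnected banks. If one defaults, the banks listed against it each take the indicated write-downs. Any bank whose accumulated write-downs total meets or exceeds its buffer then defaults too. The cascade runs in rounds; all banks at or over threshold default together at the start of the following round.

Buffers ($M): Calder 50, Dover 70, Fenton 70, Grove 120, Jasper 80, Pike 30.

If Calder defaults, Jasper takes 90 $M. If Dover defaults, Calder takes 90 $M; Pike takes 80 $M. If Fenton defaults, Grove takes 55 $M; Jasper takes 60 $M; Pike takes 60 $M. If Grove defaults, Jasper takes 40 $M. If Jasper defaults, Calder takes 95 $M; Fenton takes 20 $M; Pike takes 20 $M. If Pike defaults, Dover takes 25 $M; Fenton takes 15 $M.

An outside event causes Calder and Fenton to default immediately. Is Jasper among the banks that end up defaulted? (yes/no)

Round 1 — Calder, Fenton default (initial).
  Grove: +55 → 55 < 120
  Jasper: +90+60 → 150 ≥ 80
  Pike: +60 → 60 ≥ 30
Round 2 — Jasper, Pike default.
  Dover: +25 → 25 < 70
No further defaults.

yes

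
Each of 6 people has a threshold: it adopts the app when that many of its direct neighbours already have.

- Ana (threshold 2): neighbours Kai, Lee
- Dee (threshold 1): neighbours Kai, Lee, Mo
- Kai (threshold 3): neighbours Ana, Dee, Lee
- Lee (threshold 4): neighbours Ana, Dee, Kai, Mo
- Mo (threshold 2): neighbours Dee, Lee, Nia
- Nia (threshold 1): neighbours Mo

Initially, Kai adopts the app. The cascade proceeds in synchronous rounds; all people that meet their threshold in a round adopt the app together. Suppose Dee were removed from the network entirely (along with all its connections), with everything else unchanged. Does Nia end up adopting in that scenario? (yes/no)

With Dee removed:
Round 1 — Kai adopts the app (initial).
Round 2 — no new adoptions; cascade stops.

no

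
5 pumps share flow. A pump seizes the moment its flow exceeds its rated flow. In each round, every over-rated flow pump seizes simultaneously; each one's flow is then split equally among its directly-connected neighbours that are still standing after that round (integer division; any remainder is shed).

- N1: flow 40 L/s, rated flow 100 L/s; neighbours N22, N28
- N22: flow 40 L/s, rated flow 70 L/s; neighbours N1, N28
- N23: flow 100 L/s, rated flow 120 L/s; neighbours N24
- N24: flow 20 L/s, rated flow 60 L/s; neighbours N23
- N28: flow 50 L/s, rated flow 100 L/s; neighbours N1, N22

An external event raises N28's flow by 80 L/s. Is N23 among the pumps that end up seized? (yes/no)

Round 1 — N28 at 130 > 100. N28 seizes.
  N28 sheds 130 L/s to N1, N22: 65 each.
    N1: 40+65 = 105 > 100
    N22: 40+65 = 105 > 70
Round 2 — N1, N22 seize.
  N1 sheds 105 L/s: no online neighbours, lost.
  N22 sheds 105 L/s: no online neighbours, lost.
No further seizures.

no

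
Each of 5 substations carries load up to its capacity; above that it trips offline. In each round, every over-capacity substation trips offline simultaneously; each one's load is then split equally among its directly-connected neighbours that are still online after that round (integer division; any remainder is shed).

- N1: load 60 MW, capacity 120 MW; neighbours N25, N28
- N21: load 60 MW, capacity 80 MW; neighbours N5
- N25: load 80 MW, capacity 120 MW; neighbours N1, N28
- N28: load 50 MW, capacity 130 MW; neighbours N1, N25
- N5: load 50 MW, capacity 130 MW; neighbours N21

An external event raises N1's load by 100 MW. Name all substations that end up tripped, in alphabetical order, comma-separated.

Round 1 — N1 at 160 > 120. N1 trips offline.
  N1 sheds 160 MW to N25, N28: 80 each.
    N25: 80+80 = 160 > 120
    N28: 50+80 = 130 ≤ 130
Round 2 — N25 trips offline.
  N25 sheds 160 MW to N28: 160 each.
    N28: 130+160 = 290 > 130
Round 3 — N28 trips offline.
  N28 sheds 290 MW: no online neighbours, lost.
No further trips.

N1, N25, N28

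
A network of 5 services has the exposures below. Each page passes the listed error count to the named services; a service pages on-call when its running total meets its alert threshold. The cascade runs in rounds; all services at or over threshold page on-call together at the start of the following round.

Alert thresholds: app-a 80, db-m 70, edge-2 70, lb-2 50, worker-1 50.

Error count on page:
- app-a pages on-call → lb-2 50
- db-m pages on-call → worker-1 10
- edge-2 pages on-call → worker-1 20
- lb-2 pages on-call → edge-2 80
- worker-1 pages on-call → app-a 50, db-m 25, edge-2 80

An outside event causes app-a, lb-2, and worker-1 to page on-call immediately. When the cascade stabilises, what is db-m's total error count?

Round 1 — app-a, lb-2, worker-1 page on-call (initial).
  db-m: +25 → 25 < 70
  edge-2: +80+80 → 160 ≥ 70
Round 2 — edge-2 pages on-call.
No further pages.

25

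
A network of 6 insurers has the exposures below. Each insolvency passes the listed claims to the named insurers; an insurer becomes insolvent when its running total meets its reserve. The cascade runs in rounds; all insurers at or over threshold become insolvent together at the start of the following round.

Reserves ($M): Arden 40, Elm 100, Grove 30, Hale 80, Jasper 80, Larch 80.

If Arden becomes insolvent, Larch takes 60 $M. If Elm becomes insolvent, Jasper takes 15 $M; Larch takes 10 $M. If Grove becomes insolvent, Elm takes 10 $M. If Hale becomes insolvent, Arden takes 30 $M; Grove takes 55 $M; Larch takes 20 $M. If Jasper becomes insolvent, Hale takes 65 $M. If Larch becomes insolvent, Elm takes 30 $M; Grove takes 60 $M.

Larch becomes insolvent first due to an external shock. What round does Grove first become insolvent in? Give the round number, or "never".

2

Round 1 — Larch becomes insolvent (initial).
  Elm: +30 → 30 < 100
  Grove: +60 → 60 ≥ 30
Round 2 — Grove becomes insolvent.
  Elm: +10 → 40 < 100
No further insolvencies.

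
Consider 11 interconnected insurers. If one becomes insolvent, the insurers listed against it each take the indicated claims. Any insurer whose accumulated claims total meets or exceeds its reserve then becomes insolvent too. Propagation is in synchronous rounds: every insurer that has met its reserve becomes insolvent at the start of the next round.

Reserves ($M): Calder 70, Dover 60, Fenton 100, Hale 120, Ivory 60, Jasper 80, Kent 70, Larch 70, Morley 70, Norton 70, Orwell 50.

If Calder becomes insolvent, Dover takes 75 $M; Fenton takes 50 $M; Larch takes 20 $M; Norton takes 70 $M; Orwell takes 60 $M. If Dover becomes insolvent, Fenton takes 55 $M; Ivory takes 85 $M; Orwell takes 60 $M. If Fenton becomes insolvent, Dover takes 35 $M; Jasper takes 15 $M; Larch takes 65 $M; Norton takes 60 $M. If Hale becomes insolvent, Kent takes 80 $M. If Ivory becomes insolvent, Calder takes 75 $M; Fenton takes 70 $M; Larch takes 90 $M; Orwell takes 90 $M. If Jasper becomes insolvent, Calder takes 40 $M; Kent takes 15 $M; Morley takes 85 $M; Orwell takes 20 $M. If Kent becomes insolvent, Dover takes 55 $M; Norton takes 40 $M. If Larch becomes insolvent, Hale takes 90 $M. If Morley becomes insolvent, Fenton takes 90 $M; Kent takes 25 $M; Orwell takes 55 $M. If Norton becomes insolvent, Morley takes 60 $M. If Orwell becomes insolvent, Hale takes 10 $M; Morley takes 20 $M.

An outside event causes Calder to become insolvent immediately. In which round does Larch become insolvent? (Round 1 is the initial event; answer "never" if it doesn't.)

Round 1 — Calder becomes insolvent (initial).
  Dover: +75 → 75 ≥ 60
  Fenton: +50 → 50 < 100
  Larch: +20 → 20 < 70
  Norton: +70 → 70 ≥ 70
  Orwell: +60 → 60 ≥ 50
Round 2 — Dover, Norton, Orwell become insolvent.
  Fenton: +55 → 105 ≥ 100
  Hale: +10 → 10 < 120
  Ivory: +85 → 85 ≥ 60
  Morley: +60+20 → 80 ≥ 70
Round 3 — Fenton, Ivory, Morley become insolvent.
  Jasper: +15 → 15 < 80
  Kent: +25 → 25 < 70
  Larch: +65+90 → 175 ≥ 70
Round 4 — Larch becomes insolvent.
  Hale: +90 → 100 < 120
No further insolvencies.

4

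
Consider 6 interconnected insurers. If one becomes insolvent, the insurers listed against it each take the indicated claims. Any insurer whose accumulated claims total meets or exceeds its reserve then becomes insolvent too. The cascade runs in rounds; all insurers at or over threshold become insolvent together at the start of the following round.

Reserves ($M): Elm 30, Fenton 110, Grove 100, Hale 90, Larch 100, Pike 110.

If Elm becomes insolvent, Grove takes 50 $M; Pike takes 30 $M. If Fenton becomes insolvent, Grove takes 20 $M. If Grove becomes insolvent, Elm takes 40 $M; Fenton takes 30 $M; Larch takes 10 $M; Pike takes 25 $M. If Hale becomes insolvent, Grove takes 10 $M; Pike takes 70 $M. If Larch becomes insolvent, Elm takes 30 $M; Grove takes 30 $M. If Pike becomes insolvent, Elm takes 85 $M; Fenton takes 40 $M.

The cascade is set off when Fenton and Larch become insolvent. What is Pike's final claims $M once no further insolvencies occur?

Round 1 — Fenton, Larch become insolvent (initial).
  Elm: +30 → 30 ≥ 30
  Grove: +20+30 → 50 < 100
Round 2 — Elm becomes insolvent.
  Grove: +50 → 100 ≥ 100
  Pike: +30 → 30 < 110
Round 3 — Grove becomes insolvent.
  Pike: +25 → 55 < 110
No further insolvencies.

55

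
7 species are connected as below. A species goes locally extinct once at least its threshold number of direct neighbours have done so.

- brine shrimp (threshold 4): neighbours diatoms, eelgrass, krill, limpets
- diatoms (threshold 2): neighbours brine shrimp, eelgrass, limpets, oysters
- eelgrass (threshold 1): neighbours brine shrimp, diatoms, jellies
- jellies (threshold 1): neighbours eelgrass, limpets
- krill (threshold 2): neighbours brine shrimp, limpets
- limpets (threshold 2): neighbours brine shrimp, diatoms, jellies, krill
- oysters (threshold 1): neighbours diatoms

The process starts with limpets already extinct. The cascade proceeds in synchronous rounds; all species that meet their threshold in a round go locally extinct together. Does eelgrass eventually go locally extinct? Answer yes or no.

Round 1 — limpets goes locally extinct (initial).
Round 2 — checking thresholds:
  brine shrimp: 1 of 4 neighbours < 4, below threshold.
  diatoms: 1 of 4 neighbours < 2, below threshold.
  jellies: 1 of 2 neighbours ≥ 1, goes locally extinct.
  krill: 1 of 2 neighbours < 2, below threshold.
Round 3 — checking thresholds:
  brine shrimp: 1 of 4 neighbours < 4, below threshold.
  diatoms: 1 of 4 neighbours < 2, below threshold.
  eelgrass: 1 of 3 neighbours ≥ 1, goes locally extinct.
  krill: 1 of 2 neighbours < 2, below threshold.
Round 4 — checking thresholds:
  brine shrimp: 2 of 4 neighbours < 4, below threshold.
  diatoms: 2 of 4 neighbours ≥ 2, goes locally extinct.
  krill: 1 of 2 neighbours < 2, below threshold.
Round 5 — checking thresholds:
  brine shrimp: 3 of 4 neighbours < 4, below threshold.
  krill: 1 of 2 neighbours < 2, below threshold.
  oysters: 1 of 1 neighbours ≥ 1, goes locally extinct.
Round 6 — no new extinctions; cascade stops.

yes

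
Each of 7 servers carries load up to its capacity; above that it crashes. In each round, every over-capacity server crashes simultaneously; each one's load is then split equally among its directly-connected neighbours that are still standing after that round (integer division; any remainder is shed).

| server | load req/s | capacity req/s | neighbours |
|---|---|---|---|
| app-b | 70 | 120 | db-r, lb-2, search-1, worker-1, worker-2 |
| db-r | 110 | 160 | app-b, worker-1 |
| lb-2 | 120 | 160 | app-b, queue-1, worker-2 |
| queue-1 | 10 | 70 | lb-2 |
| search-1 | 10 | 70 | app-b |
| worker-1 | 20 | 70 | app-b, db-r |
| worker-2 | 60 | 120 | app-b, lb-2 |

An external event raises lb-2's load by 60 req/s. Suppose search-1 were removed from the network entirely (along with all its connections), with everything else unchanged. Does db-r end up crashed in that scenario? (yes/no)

With search-1 removed:
Round 1 — lb-2 at 180 > 160. lb-2 crashes.
  lb-2 sheds 180 req/s to app-b, queue-1, worker-2: 60 each.
    app-b: 70+60 = 130 > 120
    queue-1: 10+60 = 70 ≤ 70
    worker-2: 60+60 = 120 ≤ 120
Round 2 — app-b crashes.
  app-b sheds 130 req/s to db-r, worker-1, worker-2: 43 each (1 lost).
    db-r: 110+43 = 153 ≤ 160
    worker-1: 20+43 = 63 ≤ 70
    worker-2: 120+43 = 163 > 120
Round 3 — worker-2 crashes.
  worker-2 sheds 163 req/s: no online neighbours, lost.
No further crashes.

no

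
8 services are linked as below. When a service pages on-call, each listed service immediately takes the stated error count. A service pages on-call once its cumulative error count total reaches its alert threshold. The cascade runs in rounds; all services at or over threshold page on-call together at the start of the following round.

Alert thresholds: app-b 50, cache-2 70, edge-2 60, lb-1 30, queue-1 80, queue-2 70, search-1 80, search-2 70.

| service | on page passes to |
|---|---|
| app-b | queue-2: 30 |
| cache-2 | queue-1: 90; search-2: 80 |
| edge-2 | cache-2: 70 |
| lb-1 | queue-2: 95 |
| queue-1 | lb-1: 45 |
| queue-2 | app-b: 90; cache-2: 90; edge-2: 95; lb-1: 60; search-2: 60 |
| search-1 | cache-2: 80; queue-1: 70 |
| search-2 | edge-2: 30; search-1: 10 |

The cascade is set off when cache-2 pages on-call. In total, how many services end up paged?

Round 1 — cache-2 pages on-call (initial).
  queue-1: +90 → 90 ≥ 80
  search-2: +80 → 80 ≥ 70
Round 2 — queue-1, search-2 page on-call.
  edge-2: +30 → 30 < 60
  lb-1: +45 → 45 ≥ 30
  search-1: +10 → 10 < 80
Round 3 — lb-1 pages on-call.
  queue-2: +95 → 95 ≥ 70
Round 4 — queue-2 pages on-call.
  app-b: +90 → 90 ≥ 50
  edge-2: +95 → 125 ≥ 60
Round 5 — app-b, edge-2 page on-call.
No further pages.

7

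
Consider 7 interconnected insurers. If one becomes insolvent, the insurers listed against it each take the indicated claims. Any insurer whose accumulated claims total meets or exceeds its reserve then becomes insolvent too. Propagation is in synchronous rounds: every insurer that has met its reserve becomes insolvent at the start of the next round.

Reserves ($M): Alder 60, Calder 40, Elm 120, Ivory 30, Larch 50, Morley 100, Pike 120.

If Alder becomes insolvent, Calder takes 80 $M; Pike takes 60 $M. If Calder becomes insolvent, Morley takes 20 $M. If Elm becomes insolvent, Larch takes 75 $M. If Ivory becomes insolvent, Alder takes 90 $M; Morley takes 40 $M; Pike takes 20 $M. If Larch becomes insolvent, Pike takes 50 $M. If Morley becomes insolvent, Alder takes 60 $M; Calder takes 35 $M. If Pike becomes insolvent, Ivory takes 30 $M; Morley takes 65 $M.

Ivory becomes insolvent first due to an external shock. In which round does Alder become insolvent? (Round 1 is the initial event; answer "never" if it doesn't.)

2

Round 1 — Ivory becomes insolvent (initial).
  Alder: +90 → 90 ≥ 60
  Morley: +40 → 40 < 100
  Pike: +20 → 20 < 120
Round 2 — Alder becomes insolvent.
  Calder: +80 → 80 ≥ 40
  Pike: +60 → 80 < 120
Round 3 — Calder becomes insolvent.
  Morley: +20 → 60 < 100
No further insolvencies.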